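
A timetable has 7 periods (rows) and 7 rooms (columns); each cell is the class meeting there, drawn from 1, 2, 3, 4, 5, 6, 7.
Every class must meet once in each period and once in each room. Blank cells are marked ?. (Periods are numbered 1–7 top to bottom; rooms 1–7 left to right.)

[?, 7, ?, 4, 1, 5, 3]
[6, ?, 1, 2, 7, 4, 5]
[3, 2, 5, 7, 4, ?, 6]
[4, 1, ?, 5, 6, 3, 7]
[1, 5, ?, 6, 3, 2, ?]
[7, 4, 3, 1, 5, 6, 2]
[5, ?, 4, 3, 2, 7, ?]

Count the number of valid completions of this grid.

Period 1, room 1: eliminating its period and room leaves {2}.
Period 1, room 3: eliminating its period and room leaves {2, 6}.
Period 2, room 2: eliminating its period and room leaves {3}.
Period 3, room 6: eliminating its period and room leaves {1}.
Period 4, room 3: eliminating its period and room leaves {2}.
Period 5, room 3: eliminating its period and room leaves {7}.
Period 5, room 7: eliminating its period and room leaves {4}.
Period 7, room 2: eliminating its period and room leaves {6}.
Period 7, room 7: eliminating its period and room leaves {1}.
Only one assignment across all blanks avoids any period or room repeat, giving 1 completion.

1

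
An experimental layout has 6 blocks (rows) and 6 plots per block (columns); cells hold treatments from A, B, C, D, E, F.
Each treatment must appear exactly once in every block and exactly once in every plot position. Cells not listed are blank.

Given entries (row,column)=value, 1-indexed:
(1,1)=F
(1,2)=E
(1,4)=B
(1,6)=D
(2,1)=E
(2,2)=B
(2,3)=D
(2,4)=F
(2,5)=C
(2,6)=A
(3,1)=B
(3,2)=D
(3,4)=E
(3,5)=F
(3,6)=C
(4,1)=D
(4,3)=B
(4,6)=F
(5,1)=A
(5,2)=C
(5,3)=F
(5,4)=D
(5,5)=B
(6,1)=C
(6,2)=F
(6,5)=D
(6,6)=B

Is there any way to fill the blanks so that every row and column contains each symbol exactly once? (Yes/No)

No block or plot among the givens repeats a symbol, and propagating forced cells runs into no contradiction.
One valid completion exists (for instance, F E C B A D / E B D F C A / B D A E F C / D A B C E F / A C F D B E / C F E A D B).

Yes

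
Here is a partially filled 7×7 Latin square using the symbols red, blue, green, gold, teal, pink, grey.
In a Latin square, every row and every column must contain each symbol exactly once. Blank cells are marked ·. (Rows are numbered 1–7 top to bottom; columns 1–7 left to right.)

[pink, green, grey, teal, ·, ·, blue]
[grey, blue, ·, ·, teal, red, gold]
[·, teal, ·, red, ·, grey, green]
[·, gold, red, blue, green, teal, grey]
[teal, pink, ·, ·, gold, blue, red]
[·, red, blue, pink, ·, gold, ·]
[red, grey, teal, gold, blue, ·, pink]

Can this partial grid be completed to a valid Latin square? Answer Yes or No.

No

Row 1, column 6: row 1 together with column 6 already contain {red, blue, green, gold, teal, pink, grey} — every symbol — so nothing can go there. The grid has no valid completion.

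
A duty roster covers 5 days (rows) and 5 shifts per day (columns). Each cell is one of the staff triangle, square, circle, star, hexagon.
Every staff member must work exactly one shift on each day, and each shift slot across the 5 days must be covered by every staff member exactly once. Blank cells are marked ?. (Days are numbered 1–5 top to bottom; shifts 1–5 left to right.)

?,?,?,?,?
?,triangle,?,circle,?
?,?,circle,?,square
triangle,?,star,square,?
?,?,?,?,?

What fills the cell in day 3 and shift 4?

Day 3, shift 4 is narrowed to {triangle, star, hexagon}.
If it were star, then day 3, shift 2 would be left with no valid symbol.
If it were hexagon, then day 3, shift 2 would be left with no valid symbol.
So day 3, shift 4 must be triangle.

triangle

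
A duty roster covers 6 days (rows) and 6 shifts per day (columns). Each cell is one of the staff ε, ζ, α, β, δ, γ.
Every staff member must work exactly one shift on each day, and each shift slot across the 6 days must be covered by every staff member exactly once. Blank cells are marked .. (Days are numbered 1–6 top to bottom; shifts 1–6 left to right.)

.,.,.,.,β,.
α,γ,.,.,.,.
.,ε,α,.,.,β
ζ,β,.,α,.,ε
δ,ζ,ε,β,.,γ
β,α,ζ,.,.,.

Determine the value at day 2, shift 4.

ε

Day 1, shift 2: day 1 has {β} and shift 2 has {ε, ζ, α, β, γ}, leaving only δ.
Day 1, shift 3: day 1 has {β, δ} and shift 3 has {ε, ζ, α}, leaving only γ.
Day 1, shift 1: day 1 has {β, δ, γ} and shift 1 has {ζ, α, β, δ}, leaving only ε.
Day 1, shift 4: day 1 has {ε, β, δ, γ} and shift 4 has {α, β}, leaving only ζ.
Day 1, shift 6: day 1 has {ε, ζ, β, δ, γ} and shift 6 has {ε, β, γ}, leaving only α.
Day 3, shift 1: day 3 has {ε, α, β} and shift 1 has {ε, ζ, α, β, δ}, leaving only γ.
Day 3, shift 4: day 3 has {ε, α, β, γ} and shift 4 has {ζ, α, β}, leaving only δ.
Day 2 already has {α, γ} and shift 4 already has {ζ, α, β, δ}, so day 2, shift 4 must be ε.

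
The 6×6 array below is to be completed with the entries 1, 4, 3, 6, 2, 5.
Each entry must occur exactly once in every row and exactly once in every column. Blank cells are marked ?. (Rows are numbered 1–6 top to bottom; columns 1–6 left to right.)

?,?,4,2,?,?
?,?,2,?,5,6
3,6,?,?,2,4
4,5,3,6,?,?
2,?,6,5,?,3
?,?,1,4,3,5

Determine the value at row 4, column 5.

1

Row 4 already has {4, 3, 6, 5} and column 5 already has {3, 2, 5}, so row 4, column 5 must be 1.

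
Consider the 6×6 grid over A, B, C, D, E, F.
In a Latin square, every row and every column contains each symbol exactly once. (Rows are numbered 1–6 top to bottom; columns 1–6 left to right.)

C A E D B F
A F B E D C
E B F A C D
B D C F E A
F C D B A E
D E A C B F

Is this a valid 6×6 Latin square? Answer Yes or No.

Every row is a permutation, but column 5 contains B twice (at rows 1 and 6).

No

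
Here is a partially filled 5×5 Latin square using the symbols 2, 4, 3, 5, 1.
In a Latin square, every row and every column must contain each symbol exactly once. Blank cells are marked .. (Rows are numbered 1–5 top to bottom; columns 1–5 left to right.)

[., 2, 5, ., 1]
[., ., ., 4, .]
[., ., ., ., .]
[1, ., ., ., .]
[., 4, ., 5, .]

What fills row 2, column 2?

1

Row 1, column 4: row 1 has {2, 5, 1} and column 4 has {4, 5}, leaving only 3.
Row 1, column 1: row 1 has {2, 3, 5, 1} and column 1 has {1}, leaving only 4.
Row 4, column 4: row 4 has {1} and column 4 has {4, 3, 5}, leaving only 2.
Row 3, column 4: row 3 has {} and column 4 has {2, 4, 3, 5}, leaving only 1.
Row 2, column 2 is narrowed to {3, 5, 1}.
If it were 3, then row 4, column 2 would be left with no valid symbol.
If it were 5, then row 4, column 2 would be left with no valid symbol.
So row 2, column 2 must be 1.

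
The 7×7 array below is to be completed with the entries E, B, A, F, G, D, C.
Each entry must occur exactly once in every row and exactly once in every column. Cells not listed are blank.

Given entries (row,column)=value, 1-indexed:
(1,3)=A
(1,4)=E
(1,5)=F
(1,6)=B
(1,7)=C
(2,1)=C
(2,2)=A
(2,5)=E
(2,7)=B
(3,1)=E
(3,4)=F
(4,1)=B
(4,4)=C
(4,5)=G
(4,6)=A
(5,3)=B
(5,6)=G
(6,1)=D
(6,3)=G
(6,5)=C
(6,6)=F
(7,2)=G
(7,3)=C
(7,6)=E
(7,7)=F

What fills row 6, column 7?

Row 1, column 1: row 1 has {E, B, A, F, C} and column 1 has {E, B, D, C}, leaving only G.
Row 1, column 2: row 1 has {E, B, A, F, G, C} and column 2 has {A, G}, leaving only D.
Row 2, column 6: row 2 has {E, B, A, C} and column 6 has {E, B, A, F, G}, leaving only D.
Row 2, column 3: row 2 has {E, B, A, D, C} and column 3 has {B, A, G, C}, leaving only F.
Row 2, column 4: row 2 has {E, B, A, F, D, C} and column 4 has {E, F, C}, leaving only G.
Row 3, column 3: row 3 has {E, F} and column 3 has {B, A, F, G, C}, leaving only D.
Row 3, column 6: row 3 has {E, F, D} and column 6 has {E, B, A, F, G, D}, leaving only C.
Row 3, column 2: row 3 has {E, F, D, C} and column 2 has {A, G, D}, leaving only B.
Row 3, column 5: row 3 has {E, B, F, D, C} and column 5 has {E, F, G, C}, leaving only A.
Row 3, column 7: row 3 has {E, B, A, F, D, C} and column 7 has {B, F, C}, leaving only G.
Row 4, column 3: row 4 has {B, A, G, C} and column 3 has {B, A, F, G, D, C}, leaving only E.
Row 4, column 2: row 4 has {E, B, A, G, C} and column 2 has {B, A, G, D}, leaving only F.
Row 4, column 7: row 4 has {E, B, A, F, G, C} and column 7 has {B, F, G, C}, leaving only D.
Row 5, column 5: row 5 has {B, G} and column 5 has {E, A, F, G, C}, leaving only D.
Row 5, column 4: row 5 has {B, G, D} and column 4 has {E, F, G, C}, leaving only A.
Row 5, column 1: row 5 has {B, A, G, D} and column 1 has {E, B, G, D, C}, leaving only F.
Row 5, column 7: row 5 has {B, A, F, G, D} and column 7 has {B, F, G, D, C}, leaving only E.
Row 6 already has {F, G, D, C} and column 7 already has {E, B, F, G, D, C}, so row 6, column 7 must be A.

A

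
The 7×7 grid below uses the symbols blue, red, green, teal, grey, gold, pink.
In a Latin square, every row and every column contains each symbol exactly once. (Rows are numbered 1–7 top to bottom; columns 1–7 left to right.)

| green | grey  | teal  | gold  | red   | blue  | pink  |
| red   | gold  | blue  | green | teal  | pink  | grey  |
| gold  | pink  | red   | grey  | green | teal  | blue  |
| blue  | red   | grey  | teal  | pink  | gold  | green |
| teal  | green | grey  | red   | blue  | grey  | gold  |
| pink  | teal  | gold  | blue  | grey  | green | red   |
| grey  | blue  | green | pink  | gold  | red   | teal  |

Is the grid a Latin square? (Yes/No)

Row 5 contains grey twice (at columns 3 and 6), so it is not a permutation.

No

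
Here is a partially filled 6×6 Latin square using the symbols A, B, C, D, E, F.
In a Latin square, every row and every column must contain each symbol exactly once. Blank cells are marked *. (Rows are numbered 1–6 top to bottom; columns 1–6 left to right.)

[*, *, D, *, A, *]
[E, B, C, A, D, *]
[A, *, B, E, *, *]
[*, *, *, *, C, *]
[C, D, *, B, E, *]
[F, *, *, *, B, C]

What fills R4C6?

Row 1, column 1: row 1 has {A, D} and column 1 has {A, C, E, F}, leaving only B.
Row 2, column 6: row 2 has {A, B, C, D, E} and column 6 has {C}, leaving only F.
Row 1, column 6: row 1 has {A, B, D} and column 6 has {C, F}, leaving only E.
Row 3, column 5: row 3 has {A, B, E} and column 5 has {A, B, C, D, E}, leaving only F.
Row 3, column 2: row 3 has {A, B, E, F} and column 2 has {B, D}, leaving only C.
Row 1, column 2: row 1 has {A, B, D, E} and column 2 has {B, C, D}, leaving only F.
Row 1, column 4: row 1 has {A, B, D, E, F} and column 4 has {A, B, E}, leaving only C.
Row 3, column 6: row 3 has {A, B, C, E, F} and column 6 has {C, E, F}, leaving only D.
Row 4, column 1: row 4 has {C} and column 1 has {A, B, C, E, F}, leaving only D.
Row 4, column 4: row 4 has {C, D} and column 4 has {A, B, C, E}, leaving only F.
Row 5, column 6: row 5 has {B, C, D, E} and column 6 has {C, D, E, F}, leaving only A.
Row 4 already has {C, D, F} and column 6 already has {A, C, D, E, F}, so row 4, column 6 must be B.

B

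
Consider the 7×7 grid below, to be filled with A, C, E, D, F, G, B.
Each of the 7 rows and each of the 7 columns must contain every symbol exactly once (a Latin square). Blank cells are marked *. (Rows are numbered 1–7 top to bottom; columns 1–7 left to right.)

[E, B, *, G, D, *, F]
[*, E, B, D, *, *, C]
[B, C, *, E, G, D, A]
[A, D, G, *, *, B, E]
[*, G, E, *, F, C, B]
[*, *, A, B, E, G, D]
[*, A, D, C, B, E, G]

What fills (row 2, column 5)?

A

Row 2 already has {C, E, D, B} and column 5 already has {E, D, F, G, B}, so row 2, column 5 must be A.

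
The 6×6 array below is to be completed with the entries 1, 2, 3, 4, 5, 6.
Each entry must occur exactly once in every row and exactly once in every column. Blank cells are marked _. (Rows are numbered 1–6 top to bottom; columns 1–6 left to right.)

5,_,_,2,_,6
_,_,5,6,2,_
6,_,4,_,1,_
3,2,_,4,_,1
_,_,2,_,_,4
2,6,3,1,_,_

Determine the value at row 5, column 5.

Row 1, column 3: row 1 has {2, 5, 6} and column 3 has {2, 3, 4, 5}, leaving only 1.
Row 2, column 6: row 2 has {2, 5, 6} and column 6 has {1, 4, 6}, leaving only 3.
Row 4, column 3: row 4 has {1, 2, 3, 4} and column 3 has {1, 2, 3, 4, 5}, leaving only 6.
Row 4, column 5: row 4 has {1, 2, 3, 4, 6} and column 5 has {1, 2}, leaving only 5.
Row 5, column 1: row 5 has {2, 4} and column 1 has {2, 3, 5, 6}, leaving only 1.
Row 2, column 1: row 2 has {2, 3, 5, 6} and column 1 has {1, 2, 3, 5, 6}, leaving only 4.
Row 2, column 2: row 2 has {2, 3, 4, 5, 6} and column 2 has {2, 6}, leaving only 1.
Row 6, column 5: row 6 has {1, 2, 3, 6} and column 5 has {1, 2, 5}, leaving only 4.
Row 1, column 5: row 1 has {1, 2, 5, 6} and column 5 has {1, 2, 4, 5}, leaving only 3.
Row 5 already has {1, 2, 4} and column 5 already has {1, 2, 3, 4, 5}, so row 5, column 5 must be 6.

6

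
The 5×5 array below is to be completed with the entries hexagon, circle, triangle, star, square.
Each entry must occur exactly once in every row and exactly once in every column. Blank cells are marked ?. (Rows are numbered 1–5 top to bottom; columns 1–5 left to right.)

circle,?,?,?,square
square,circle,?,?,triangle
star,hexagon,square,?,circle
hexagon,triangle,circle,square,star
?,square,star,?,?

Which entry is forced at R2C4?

star

Row 1, column 2: row 1 has {circle, square} and column 2 has {hexagon, circle, triangle, square}, leaving only star.
Row 2, column 3: row 2 has {circle, triangle, square} and column 3 has {circle, star, square}, leaving only hexagon.
Row 2 already has {hexagon, circle, triangle, square} and column 4 already has {square}, so row 2, column 4 must be star.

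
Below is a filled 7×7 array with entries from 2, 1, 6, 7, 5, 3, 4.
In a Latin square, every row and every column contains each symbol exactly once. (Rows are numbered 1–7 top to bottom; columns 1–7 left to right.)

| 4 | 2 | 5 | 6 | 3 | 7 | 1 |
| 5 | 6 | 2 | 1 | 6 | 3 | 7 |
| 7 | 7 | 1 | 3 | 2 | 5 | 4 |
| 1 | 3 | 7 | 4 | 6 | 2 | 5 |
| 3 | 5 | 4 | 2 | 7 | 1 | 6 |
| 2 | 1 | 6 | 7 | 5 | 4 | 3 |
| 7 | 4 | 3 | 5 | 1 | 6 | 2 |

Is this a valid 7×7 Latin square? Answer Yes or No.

No

Row 2 contains 6 twice (at columns 2 and 5); row 3 is also not a permutation.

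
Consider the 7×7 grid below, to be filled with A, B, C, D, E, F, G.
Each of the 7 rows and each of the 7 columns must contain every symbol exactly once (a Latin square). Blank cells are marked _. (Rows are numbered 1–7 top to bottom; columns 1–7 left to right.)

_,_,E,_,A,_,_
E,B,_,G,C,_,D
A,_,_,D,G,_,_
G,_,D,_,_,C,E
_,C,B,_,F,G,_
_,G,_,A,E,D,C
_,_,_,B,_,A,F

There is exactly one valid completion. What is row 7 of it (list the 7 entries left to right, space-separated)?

Row 7, column 5: row 7 has {A, B, F} and column 5 has {A, C, E, F, G}, leaving only D.
Row 7, column 1: row 7 has {A, B, D, F} and column 1 has {A, E, G}, leaving only C.
Row 7, column 2: row 7 has {A, B, C, D, F} and column 2 has {B, C, G}, leaving only E.
Row 7, column 3: row 7 has {A, B, C, D, E, F} and column 3 has {B, D, E}, leaving only G.
So row 7 reads: C E G B D A F.

C E G B D A F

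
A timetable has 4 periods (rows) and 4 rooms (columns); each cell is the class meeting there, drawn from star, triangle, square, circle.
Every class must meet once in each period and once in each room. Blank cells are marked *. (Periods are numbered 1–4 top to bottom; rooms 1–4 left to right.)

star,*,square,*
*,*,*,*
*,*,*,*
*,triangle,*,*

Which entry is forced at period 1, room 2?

Period 1 already has {star, square} and room 2 already has {triangle}, so period 1, room 2 must be circle.

circle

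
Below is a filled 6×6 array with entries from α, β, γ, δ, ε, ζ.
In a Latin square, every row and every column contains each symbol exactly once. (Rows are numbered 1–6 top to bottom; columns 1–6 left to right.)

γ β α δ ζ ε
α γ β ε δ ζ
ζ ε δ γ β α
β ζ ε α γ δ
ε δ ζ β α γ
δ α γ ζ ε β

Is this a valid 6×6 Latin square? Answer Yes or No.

Yes

Each row is a permutation of the 6 symbols, and so is each column.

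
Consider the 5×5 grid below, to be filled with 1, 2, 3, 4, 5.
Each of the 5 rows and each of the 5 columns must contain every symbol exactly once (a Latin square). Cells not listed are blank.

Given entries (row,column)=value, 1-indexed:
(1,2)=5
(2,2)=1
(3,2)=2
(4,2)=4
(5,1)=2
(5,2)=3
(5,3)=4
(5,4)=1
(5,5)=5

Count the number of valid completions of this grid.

56

Row 1, column 1: eliminating its row and column leaves {1, 3, 4}.
Row 1, column 3: eliminating its row and column leaves {1, 2, 3}.
Row 1, column 4: eliminating its row and column leaves {2, 3, 4}.
Row 1, column 5: eliminating its row and column leaves {1, 2, 3, 4}.
Row 2, column 1: eliminating its row and column leaves {3, 4, 5}.
Row 2, column 3: eliminating its row and column leaves {2, 3, 5}.
Row 2, column 4: eliminating its row and column leaves {2, 3, 4, 5}.
Row 2, column 5: eliminating its row and column leaves {2, 3, 4}.
Row 3, column 1: eliminating its row and column leaves {1, 3, 4, 5}.
Row 3, column 3: eliminating its row and column leaves {1, 3, 5}.
Row 3, column 4: eliminating its row and column leaves {3, 4, 5}.
Row 3, column 5: eliminating its row and column leaves {1, 3, 4}.
Row 4, column 1: eliminating its row and column leaves {1, 3, 5}.
Row 4, column 3: eliminating its row and column leaves {1, 2, 3, 5}.
Row 4, column 4: eliminating its row and column leaves {2, 3, 5}.
Row 4, column 5: eliminating its row and column leaves {1, 2, 3}.
Enumerating the assignments across these blanks that avoid any row or column repeat gives 56 completions.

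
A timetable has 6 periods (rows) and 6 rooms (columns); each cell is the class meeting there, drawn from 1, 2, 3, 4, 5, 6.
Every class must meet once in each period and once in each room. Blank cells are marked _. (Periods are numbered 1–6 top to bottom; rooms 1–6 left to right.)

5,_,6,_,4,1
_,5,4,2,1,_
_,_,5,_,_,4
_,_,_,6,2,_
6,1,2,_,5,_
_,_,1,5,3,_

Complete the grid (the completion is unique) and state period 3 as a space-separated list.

2 3 5 1 6 4

Period 3, room 5: period 3 has {4, 5} and room 5 has {1, 2, 3, 4, 5}, leaving only 6.
Period 1, room 4: period 1 has {1, 4, 5, 6} and room 4 has {2, 5, 6}, leaving only 3.
Period 3, room 4: period 3 has {4, 5, 6} and room 4 has {2, 3, 5, 6}, leaving only 1.
Period 1, room 2: period 1 has {1, 3, 4, 5, 6} and room 2 has {1, 5}, leaving only 2.
Period 3, room 2: period 3 has {1, 4, 5, 6} and room 2 has {1, 2, 5}, leaving only 3.
Period 3, room 1: period 3 has {1, 3, 4, 5, 6} and room 1 has {5, 6}, leaving only 2.
So period 3 reads: 2 3 5 1 6 4.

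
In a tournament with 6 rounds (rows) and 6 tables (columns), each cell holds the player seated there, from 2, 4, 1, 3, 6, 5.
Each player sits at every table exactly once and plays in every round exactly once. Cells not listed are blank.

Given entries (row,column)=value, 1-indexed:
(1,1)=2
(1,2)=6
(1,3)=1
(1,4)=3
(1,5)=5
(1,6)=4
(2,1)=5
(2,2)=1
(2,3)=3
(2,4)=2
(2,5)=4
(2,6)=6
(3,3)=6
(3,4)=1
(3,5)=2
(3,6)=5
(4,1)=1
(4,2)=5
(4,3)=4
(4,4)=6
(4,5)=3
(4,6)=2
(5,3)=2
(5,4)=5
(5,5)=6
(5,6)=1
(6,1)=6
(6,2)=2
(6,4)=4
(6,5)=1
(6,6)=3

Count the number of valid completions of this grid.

2

Round 3, table 1: eliminating its round and table leaves {4, 3}.
Round 3, table 2: eliminating its round and table leaves {4, 3}.
Round 5, table 1: eliminating its round and table leaves {4, 3}.
Round 5, table 2: eliminating its round and table leaves {4, 3}.
Round 6, table 3: eliminating its round and table leaves {5}.
Enumerating the assignments across these blanks that avoid any round or table repeat gives 2 completions.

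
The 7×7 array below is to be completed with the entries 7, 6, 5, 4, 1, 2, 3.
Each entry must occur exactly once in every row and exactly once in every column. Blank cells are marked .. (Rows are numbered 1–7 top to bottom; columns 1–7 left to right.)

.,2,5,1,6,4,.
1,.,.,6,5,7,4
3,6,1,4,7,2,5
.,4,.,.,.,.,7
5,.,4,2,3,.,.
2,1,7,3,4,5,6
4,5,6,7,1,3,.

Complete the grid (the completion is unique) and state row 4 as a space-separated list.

Row 4, column 1: row 4 has {7, 4} and column 1 has {5, 4, 1, 2, 3}, leaving only 6.
Row 4, column 4: row 4 has {7, 6, 4} and column 4 has {7, 6, 4, 1, 2, 3}, leaving only 5.
Row 4, column 5: row 4 has {7, 6, 5, 4} and column 5 has {7, 6, 5, 4, 1, 3}, leaving only 2.
Row 4, column 3: row 4 has {7, 6, 5, 4, 2} and column 3 has {7, 6, 5, 4, 1}, leaving only 3.
Row 4, column 6: row 4 has {7, 6, 5, 4, 2, 3} and column 6 has {7, 5, 4, 2, 3}, leaving only 1.
So row 4 reads: 6 4 3 5 2 1 7.

6 4 3 5 2 1 7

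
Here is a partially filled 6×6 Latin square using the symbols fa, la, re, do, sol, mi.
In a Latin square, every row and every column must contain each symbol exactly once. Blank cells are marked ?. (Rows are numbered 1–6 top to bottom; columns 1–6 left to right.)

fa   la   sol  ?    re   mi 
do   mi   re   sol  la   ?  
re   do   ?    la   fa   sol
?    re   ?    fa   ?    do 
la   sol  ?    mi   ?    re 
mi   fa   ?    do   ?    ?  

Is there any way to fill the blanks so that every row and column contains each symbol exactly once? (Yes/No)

Row 1, column 4: row 1 together with column 4 already contain {fa, la, re, do, sol, mi} — every symbol — so nothing can go there. The grid has no valid completion.

No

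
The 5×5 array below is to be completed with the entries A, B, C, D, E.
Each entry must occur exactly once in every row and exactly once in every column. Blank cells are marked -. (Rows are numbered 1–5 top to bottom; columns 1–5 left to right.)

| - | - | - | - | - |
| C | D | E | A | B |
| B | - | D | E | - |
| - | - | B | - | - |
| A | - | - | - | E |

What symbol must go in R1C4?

Row 5, column 3: row 5 has {A, E} and column 3 has {B, D, E}, leaving only C.
Row 1, column 3: row 1 has {} and column 3 has {B, C, D, E}, leaving only A.
Row 5, column 2: row 5 has {A, C, E} and column 2 has {D}, leaving only B.
Row 5, column 4: row 5 has {A, B, C, E} and column 4 has {A, E}, leaving only D.
Row 4, column 4: row 4 has {B} and column 4 has {A, D, E}, leaving only C.
Row 1 already has {A} and column 4 already has {A, C, D, E}, so row 1, column 4 must be B.

B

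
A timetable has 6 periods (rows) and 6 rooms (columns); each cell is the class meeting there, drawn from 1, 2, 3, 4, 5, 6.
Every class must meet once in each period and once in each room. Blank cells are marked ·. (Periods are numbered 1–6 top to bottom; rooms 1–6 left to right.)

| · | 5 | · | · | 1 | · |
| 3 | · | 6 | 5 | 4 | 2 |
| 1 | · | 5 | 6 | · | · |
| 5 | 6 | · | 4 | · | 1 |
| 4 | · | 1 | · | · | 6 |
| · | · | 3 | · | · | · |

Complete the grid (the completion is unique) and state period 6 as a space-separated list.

2 4 3 1 6 5

Period 2, room 2: period 2 has {2, 3, 4, 5, 6} and room 2 has {5, 6}, leaving only 1.
Period 4, room 3: period 4 has {1, 4, 5, 6} and room 3 has {1, 3, 5, 6}, leaving only 2.
Period 1, room 3: period 1 has {1, 5} and room 3 has {1, 2, 3, 5, 6}, leaving only 4.
Period 1, room 6: period 1 has {1, 4, 5} and room 6 has {1, 2, 6}, leaving only 3.
Period 1, room 4: period 1 has {1, 3, 4, 5} and room 4 has {4, 5, 6}, leaving only 2.
Period 6, room 4: period 6 has {3} and room 4 has {2, 4, 5, 6}, leaving only 1.
Period 1, room 1: period 1 has {1, 2, 3, 4, 5} and room 1 has {1, 3, 4, 5}, leaving only 6.
Period 6, room 1: period 6 has {1, 3} and room 1 has {1, 3, 4, 5, 6}, leaving only 2.
Period 6, room 2: period 6 has {1, 2, 3} and room 2 has {1, 5, 6}, leaving only 4.
Period 6, room 6: period 6 has {1, 2, 3, 4} and room 6 has {1, 2, 3, 6}, leaving only 5.
Period 6, room 5: period 6 has {1, 2, 3, 4, 5} and room 5 has {1, 4}, leaving only 6.
So period 6 reads: 2 4 3 1 6 5.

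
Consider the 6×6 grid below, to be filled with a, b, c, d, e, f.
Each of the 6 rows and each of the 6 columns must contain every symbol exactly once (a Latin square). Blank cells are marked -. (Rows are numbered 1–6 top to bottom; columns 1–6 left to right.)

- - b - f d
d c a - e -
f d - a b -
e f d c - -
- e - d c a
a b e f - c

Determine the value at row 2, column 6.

Row 1, column 1: row 1 has {b, d, f} and column 1 has {a, d, e, f}, leaving only c.
Row 1, column 2: row 1 has {b, c, d, f} and column 2 has {b, c, d, e, f}, leaving only a.
Row 1, column 4: row 1 has {a, b, c, d, f} and column 4 has {a, c, d, f}, leaving only e.
Row 2, column 4: row 2 has {a, c, d, e} and column 4 has {a, c, d, e, f}, leaving only b.
Row 2 already has {a, b, c, d, e} and column 6 already has {a, c, d}, so row 2, column 6 must be f.

f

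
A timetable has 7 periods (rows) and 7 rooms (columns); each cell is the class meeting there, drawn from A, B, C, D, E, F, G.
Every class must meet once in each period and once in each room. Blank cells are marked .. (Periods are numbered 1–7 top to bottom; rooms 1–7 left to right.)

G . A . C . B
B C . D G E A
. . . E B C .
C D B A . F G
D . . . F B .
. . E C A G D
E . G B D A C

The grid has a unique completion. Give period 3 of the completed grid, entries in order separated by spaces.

Period 3, room 7: period 3 has {B, C, E} and room 7 has {A, B, C, D, G}, leaving only F.
Period 3, room 1: period 3 has {B, C, E, F} and room 1 has {B, C, D, E, G}, leaving only A.
Period 3, room 2: period 3 has {A, B, C, E, F} and room 2 has {C, D}, leaving only G.
Period 3, room 3: period 3 has {A, B, C, E, F, G} and room 3 has {A, B, E, G}, leaving only D.
So period 3 reads: A G D E B C F.

A G D E B C F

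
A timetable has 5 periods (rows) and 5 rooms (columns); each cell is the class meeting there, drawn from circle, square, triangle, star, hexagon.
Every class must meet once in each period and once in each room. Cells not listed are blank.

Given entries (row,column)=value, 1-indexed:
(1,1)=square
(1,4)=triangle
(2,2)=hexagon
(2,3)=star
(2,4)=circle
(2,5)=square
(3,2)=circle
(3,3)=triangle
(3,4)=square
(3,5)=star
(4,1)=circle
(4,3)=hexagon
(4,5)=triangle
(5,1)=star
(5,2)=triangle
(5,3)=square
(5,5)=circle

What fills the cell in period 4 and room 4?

Period 4 already has {circle, triangle, hexagon} and room 4 already has {circle, square, triangle}, so period 4, room 4 must be star.

star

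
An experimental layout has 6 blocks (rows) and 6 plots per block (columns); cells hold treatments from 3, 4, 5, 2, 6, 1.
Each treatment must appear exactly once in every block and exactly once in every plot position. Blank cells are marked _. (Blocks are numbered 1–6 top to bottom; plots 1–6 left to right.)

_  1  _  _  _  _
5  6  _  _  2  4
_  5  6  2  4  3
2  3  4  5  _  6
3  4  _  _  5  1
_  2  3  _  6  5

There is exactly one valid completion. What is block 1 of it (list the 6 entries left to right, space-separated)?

6 1 5 4 3 2

Block 1, plot 5: block 1 has {1} and plot 5 has {4, 5, 2, 6}, leaving only 3.
Block 1, plot 6: block 1 has {3, 1} and plot 6 has {3, 4, 5, 6, 1}, leaving only 2.
Block 1, plot 3: block 1 has {3, 2, 1} and plot 3 has {3, 4, 6}, leaving only 5.
Block 2, plot 3: block 2 has {4, 5, 2, 6} and plot 3 has {3, 4, 5, 6}, leaving only 1.
Block 2, plot 4: block 2 has {4, 5, 2, 6, 1} and plot 4 has {5, 2}, leaving only 3.
Block 3, plot 1: block 3 has {3, 4, 5, 2, 6} and plot 1 has {3, 5, 2}, leaving only 1.
Block 4, plot 5: block 4 has {3, 4, 5, 2, 6} and plot 5 has {3, 4, 5, 2, 6}, leaving only 1.
Block 5, plot 3: block 5 has {3, 4, 5, 1} and plot 3 has {3, 4, 5, 6, 1}, leaving only 2.
Block 5, plot 4: block 5 has {3, 4, 5, 2, 1} and plot 4 has {3, 5, 2}, leaving only 6.
Block 1, plot 4: block 1 has {3, 5, 2, 1} and plot 4 has {3, 5, 2, 6}, leaving only 4.
Block 1, plot 1: block 1 has {3, 4, 5, 2, 1} and plot 1 has {3, 5, 2, 1}, leaving only 6.
So block 1 reads: 6 1 5 4 3 2.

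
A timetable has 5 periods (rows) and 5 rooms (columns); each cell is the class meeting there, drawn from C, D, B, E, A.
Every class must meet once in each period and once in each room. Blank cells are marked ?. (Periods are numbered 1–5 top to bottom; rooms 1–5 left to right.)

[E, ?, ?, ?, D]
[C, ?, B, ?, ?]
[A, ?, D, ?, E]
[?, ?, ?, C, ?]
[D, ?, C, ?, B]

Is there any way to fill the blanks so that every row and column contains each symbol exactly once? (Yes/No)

Period 1, room 3: period 1 has {D, E} and room 3 has {C, D, B}, so it must be A.
Period 1, room 4: period 1 has {D, E, A} and room 4 has {C}, so it must be B.
Now period 3, room 4: period 3 together with room 4 already contain {C, D, B, E, A} — every symbol — so nothing can go there. The grid has no valid completion.

No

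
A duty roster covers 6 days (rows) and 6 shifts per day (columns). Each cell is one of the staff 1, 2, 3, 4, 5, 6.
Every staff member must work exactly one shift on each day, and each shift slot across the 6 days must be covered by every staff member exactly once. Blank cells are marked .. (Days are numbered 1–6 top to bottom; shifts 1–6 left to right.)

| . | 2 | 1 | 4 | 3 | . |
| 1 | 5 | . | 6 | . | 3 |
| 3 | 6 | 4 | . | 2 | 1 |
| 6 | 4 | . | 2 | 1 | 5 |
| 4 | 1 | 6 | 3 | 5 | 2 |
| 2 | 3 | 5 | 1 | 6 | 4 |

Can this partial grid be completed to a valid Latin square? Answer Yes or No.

Yes

No day or shift among the givens repeats a symbol, and propagating forced cells runs into no contradiction.
One valid completion exists (for instance, 5 2 1 4 3 6 / 1 5 2 6 4 3 / 3 6 4 5 2 1 / 6 4 3 2 1 5 / 4 1 6 3 5 2 / 2 3 5 1 6 4).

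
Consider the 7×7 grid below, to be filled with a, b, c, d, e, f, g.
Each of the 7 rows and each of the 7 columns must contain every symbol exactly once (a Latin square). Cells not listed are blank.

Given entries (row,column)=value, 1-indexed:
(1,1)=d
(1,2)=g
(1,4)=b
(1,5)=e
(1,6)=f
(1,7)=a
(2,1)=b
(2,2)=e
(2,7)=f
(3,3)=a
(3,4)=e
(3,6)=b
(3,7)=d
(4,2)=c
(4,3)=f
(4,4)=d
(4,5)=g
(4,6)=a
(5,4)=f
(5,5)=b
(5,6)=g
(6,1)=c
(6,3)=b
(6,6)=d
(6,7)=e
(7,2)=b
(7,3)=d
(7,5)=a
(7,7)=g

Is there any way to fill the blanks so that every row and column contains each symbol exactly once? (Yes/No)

Yes

No row or column among the givens repeats a symbol, and propagating forced cells runs into no contradiction.
One valid completion exists (for instance, d g c b e f a / b e g a d c f / g f a e c b d / e c f d g a b / a d e f b g c / c a b g f d e / f b d c a e g).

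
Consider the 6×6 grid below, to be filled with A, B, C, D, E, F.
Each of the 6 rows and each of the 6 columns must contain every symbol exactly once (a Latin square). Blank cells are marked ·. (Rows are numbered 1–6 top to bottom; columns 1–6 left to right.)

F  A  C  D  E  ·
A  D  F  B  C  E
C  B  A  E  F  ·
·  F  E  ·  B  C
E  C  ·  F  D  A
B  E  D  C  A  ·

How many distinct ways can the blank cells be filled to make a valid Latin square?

Row 1, column 6: eliminating its row and column leaves {B}.
Row 3, column 6: eliminating its row and column leaves {D}.
Row 4, column 1: eliminating its row and column leaves {D}.
Row 4, column 4: eliminating its row and column leaves {A}.
Row 5, column 3: eliminating its row and column leaves {B}.
Row 6, column 6: eliminating its row and column leaves {F}.
Only one assignment across all blanks avoids any row or column repeat, giving 1 completion.

1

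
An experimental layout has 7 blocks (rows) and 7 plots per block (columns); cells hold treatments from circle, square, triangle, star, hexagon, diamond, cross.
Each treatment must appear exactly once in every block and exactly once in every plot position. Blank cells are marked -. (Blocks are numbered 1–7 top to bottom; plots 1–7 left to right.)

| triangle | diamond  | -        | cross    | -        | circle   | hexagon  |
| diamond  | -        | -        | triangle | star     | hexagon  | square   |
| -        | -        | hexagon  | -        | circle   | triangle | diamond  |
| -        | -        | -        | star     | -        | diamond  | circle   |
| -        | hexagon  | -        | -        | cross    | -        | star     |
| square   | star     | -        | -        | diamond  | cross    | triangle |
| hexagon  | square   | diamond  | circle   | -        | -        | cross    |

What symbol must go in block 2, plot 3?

Block 1, plot 5: block 1 has {circle, triangle, hexagon, diamond, cross} and plot 5 has {circle, star, diamond, cross}, leaving only square.
Block 1, plot 3: block 1 has {circle, square, triangle, hexagon, diamond, cross} and plot 3 has {hexagon, diamond}, leaving only star.
Block 3, plot 2: block 3 has {circle, triangle, hexagon, diamond} and plot 2 has {square, star, hexagon, diamond}, leaving only cross.
Block 2, plot 2: block 2 has {square, triangle, star, hexagon, diamond} and plot 2 has {square, star, hexagon, diamond, cross}, leaving only circle.
Block 2 already has {circle, square, triangle, star, hexagon, diamond} and plot 3 already has {star, hexagon, diamond}, so block 2, plot 3 must be cross.

cross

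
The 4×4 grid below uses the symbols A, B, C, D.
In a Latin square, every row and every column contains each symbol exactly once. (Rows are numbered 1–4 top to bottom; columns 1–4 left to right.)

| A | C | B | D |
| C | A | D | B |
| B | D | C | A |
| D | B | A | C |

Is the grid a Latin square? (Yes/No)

Yes

Each row is a permutation of the 4 symbols, and so is each column.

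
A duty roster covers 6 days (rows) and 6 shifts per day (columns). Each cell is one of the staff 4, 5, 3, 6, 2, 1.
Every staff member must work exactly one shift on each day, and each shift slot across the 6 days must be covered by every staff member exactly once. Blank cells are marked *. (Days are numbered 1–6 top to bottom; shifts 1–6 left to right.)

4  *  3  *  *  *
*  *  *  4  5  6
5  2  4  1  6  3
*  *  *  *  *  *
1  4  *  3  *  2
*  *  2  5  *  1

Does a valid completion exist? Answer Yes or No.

No

Day 5, shift 5: day 5 together with shift 5 already contain {4, 5, 3, 6, 2, 1} — every symbol — so nothing can go there. The grid has no valid completion.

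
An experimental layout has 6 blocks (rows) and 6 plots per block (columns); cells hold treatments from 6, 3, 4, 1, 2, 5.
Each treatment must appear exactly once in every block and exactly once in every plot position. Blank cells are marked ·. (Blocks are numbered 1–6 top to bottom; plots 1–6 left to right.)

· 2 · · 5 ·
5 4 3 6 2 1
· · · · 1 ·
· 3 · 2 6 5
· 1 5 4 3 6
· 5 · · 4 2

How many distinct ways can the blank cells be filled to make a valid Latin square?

4

Block 1, plot 1: eliminating its block and plot leaves {6, 3, 4, 1}.
Block 1, plot 3: eliminating its block and plot leaves {6, 4, 1}.
Block 1, plot 4: eliminating its block and plot leaves {3, 1}.
Block 1, plot 6: eliminating its block and plot leaves {3, 4}.
Block 3, plot 1: eliminating its block and plot leaves {6, 3, 4, 2}.
Block 3, plot 2: eliminating its block and plot leaves {6}.
Block 3, plot 3: eliminating its block and plot leaves {6, 4, 2}.
Block 3, plot 4: eliminating its block and plot leaves {3, 5}.
Block 3, plot 6: eliminating its block and plot leaves {3, 4}.
Block 4, plot 1: eliminating its block and plot leaves {4, 1}.
Block 4, plot 3: eliminating its block and plot leaves {4, 1}.
Block 5, plot 1: eliminating its block and plot leaves {2}.
Block 6, plot 1: eliminating its block and plot leaves {6, 3, 1}.
Block 6, plot 3: eliminating its block and plot leaves {6, 1}.
Block 6, plot 4: eliminating its block and plot leaves {3, 1}.
Enumerating the assignments across these blanks that avoid any block or plot repeat gives 4 completions.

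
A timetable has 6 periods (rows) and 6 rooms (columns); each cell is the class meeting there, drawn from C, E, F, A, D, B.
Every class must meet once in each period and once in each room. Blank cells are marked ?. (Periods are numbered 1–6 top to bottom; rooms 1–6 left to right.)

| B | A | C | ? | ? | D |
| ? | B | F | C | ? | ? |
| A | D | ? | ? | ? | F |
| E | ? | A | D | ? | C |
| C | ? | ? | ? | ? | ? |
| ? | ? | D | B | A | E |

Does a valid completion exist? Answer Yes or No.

No

Period 2, room 1: period 2 has {C, F, B} and room 1 has {C, E, A, B}, so it must be D.
Period 2, room 5: period 2 has {C, F, D, B} and room 5 has {A}, so it must be E.
Period 1, room 5: period 1 has {C, A, D, B} and room 5 has {E, A}, so it must be F.
Period 1, room 4: period 1 has {C, F, A, D, B} and room 4 has {C, D, B}, so it must be E.
Now period 3, room 4: period 3 together with room 4 already contain {C, E, F, A, D, B} — every symbol — so nothing can go there. The grid has no valid completion.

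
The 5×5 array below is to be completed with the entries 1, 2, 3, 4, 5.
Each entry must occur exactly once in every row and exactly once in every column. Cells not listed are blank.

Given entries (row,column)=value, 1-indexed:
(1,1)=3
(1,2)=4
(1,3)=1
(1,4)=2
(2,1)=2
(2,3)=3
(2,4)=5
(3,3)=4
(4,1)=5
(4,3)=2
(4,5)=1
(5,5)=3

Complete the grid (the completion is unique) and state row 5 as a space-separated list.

Row 5, column 3: row 5 has {3} and column 3 has {1, 2, 3, 4}, leaving only 5.
Row 1, column 5: row 1 has {1, 2, 3, 4} and column 5 has {1, 3}, leaving only 5.
Row 2, column 2: row 2 has {2, 3, 5} and column 2 has {4}, leaving only 1.
Row 5, column 2: row 5 has {3, 5} and column 2 has {1, 4}, leaving only 2.
Row 2, column 5: row 2 has {1, 2, 3, 5} and column 5 has {1, 3, 5}, leaving only 4.
Row 3, column 1: row 3 has {4} and column 1 has {2, 3, 5}, leaving only 1.
Row 5, column 1: row 5 has {2, 3, 5} and column 1 has {1, 2, 3, 5}, leaving only 4.
Row 5, column 4: row 5 has {2, 3, 4, 5} and column 4 has {2, 5}, leaving only 1.
So row 5 reads: 4 2 5 1 3.

4 2 5 1 3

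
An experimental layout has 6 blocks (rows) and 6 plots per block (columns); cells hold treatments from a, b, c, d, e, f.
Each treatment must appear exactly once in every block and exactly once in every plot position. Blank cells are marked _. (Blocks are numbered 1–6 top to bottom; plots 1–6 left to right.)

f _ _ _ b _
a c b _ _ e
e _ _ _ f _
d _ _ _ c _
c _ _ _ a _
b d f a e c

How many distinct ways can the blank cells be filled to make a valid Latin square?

Block 1, plot 2: eliminating its block and plot leaves {a, e}.
Block 1, plot 3: eliminating its block and plot leaves {a, c, d, e}.
Block 1, plot 4: eliminating its block and plot leaves {c, d, e}.
Block 1, plot 6: eliminating its block and plot leaves {a, d}.
Block 2, plot 4: eliminating its block and plot leaves {d, f}.
Block 2, plot 5: eliminating its block and plot leaves {d}.
Block 3, plot 2: eliminating its block and plot leaves {a, b}.
Block 3, plot 3: eliminating its block and plot leaves {a, c, d}.
Block 3, plot 4: eliminating its block and plot leaves {b, c, d}.
Block 3, plot 6: eliminating its block and plot leaves {a, b, d}.
Block 4, plot 2: eliminating its block and plot leaves {a, b, e, f}.
Block 4, plot 3: eliminating its block and plot leaves {a, e}.
Block 4, plot 4: eliminating its block and plot leaves {b, e, f}.
Block 4, plot 6: eliminating its block and plot leaves {a, b, f}.
Block 5, plot 2: eliminating its block and plot leaves {b, e, f}.
Block 5, plot 3: eliminating its block and plot leaves {d, e}.
Block 5, plot 4: eliminating its block and plot leaves {b, d, e, f}.
Block 5, plot 6: eliminating its block and plot leaves {b, d, f}.
Enumerating the assignments across these blanks that avoid any block or plot repeat gives 10 completions.

10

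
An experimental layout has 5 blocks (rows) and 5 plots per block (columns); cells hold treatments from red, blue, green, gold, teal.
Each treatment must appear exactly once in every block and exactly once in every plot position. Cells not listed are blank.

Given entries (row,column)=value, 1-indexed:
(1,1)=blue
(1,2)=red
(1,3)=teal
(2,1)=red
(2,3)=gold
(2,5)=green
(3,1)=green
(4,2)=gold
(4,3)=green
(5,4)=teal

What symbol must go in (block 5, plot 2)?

green

Block 1, plot 5: block 1 has {red, blue, teal} and plot 5 has {green}, leaving only gold.
Block 1, plot 4: block 1 has {red, blue, gold, teal} and plot 4 has {teal}, leaving only green.
Block 2, plot 4: block 2 has {red, green, gold} and plot 4 has {green, teal}, leaving only blue.
Block 2, plot 2: block 2 has {red, blue, green, gold} and plot 2 has {red, gold}, leaving only teal.
Block 3, plot 2: block 3 has {green} and plot 2 has {red, gold, teal}, leaving only blue.
Block 5 already has {teal} and plot 2 already has {red, blue, gold, teal}, so block 5, plot 2 must be green.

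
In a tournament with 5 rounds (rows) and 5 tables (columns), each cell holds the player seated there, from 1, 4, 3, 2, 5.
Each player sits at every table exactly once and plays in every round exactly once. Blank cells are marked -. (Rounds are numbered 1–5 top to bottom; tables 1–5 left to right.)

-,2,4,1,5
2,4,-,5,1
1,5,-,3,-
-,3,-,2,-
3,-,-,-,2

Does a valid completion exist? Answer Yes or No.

Round 1, table 1: round 1 together with table 1 already contain {1, 4, 3, 2, 5} — every symbol — so nothing can go there. The grid has no valid completion.

No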